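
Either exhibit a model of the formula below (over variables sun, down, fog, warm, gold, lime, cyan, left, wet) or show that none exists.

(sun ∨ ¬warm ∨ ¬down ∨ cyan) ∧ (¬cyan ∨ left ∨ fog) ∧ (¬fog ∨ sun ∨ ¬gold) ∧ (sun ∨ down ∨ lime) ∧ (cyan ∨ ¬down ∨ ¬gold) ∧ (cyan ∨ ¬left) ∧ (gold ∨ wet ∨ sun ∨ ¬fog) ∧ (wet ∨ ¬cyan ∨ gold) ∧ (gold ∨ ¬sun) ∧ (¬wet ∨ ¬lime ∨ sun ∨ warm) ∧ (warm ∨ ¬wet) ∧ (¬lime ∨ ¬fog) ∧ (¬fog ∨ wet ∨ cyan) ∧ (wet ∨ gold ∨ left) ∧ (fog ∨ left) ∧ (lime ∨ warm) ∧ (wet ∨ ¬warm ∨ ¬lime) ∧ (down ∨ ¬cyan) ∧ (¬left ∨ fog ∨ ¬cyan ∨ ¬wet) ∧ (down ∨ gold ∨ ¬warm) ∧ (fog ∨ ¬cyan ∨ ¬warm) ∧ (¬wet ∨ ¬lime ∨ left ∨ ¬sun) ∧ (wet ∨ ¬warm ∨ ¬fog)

Branch on cyan: set cyan = True.
Unit clause (down) forces down = True.
Branch on left: set left = False.
Unit clause (fog) forces fog = True.
Unit clause (¬lime) forces lime = False.
Unit clause (warm) forces warm = True.
Unit clause (wet) forces wet = True.
Branch on sun: set sun = True.
Unit clause (gold) forces gold = True.
All clauses are satisfied.

sun: True; down: True; fog: True; warm: True; gold: True; lime: False; cyan: True; left: False; wet: True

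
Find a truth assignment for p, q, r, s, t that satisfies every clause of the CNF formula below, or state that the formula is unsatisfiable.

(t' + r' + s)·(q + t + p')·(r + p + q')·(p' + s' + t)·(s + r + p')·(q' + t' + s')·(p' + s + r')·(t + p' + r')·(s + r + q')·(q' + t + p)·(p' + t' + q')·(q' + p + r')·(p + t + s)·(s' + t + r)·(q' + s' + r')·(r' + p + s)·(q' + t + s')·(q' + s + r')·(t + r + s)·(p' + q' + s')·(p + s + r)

p=0,  q=0,  r=1,  s=1,  t=0

Suppose t = 0.
Suppose q = 0.
(p') alone gives p = 0.
(s) alone gives s = 1.
(r) alone gives r = 1.
All clauses are satisfied.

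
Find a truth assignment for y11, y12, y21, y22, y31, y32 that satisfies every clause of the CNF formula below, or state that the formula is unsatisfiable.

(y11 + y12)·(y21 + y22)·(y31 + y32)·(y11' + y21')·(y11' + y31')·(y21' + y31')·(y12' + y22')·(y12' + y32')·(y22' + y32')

Case y11 = 1:
The clause (y21') is unit, so y21 = 0.
The clause (y22) is unit, so y22 = 1.
The clause (y31') is unit, so y31 = 0.
The clause (y32) is unit, so y32 = 1.
But (y32') is also a unit clause — contradiction.
That branch fails; take y11 = 0 instead.
The clause (y12) is unit, so y12 = 1.
The clause (y22') is unit, so y22 = 0.
The clause (y21) is unit, so y21 = 1.
The clause (y31') is unit, so y31 = 0.
The clause (y32) is unit, so y32 = 1.
But (y32') is also a unit clause — contradiction.
Both values of y11 lead to a conflict.

UNSATISFIABLE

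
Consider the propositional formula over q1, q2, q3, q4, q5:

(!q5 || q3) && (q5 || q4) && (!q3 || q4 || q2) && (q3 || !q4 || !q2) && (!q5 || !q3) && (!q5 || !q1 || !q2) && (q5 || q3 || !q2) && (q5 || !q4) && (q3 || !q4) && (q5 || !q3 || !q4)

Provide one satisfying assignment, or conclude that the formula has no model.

UNSATISFIABLE

Case q5 = false:
(q4) alone gives q4 = true.
Now (!q4) is unsatisfied and unit — conflict.
That branch fails; take q5 = true instead.
(q3) alone gives q3 = true.
Now (!q3) is unsatisfied and unit — conflict.
Neither q5 = true nor q5 = false works.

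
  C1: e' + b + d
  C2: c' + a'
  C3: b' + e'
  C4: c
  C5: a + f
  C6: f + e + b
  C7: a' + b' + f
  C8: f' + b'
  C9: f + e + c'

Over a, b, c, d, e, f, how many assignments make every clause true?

3

There are 2^6 = 64 truth assignments over (a, b, c, d, e, f).
Split on a. With a = 1, the clauses containing a are satisfied and a' drops from the rest; 0 of the 2^5 = 32 assignments to the other variables satisfy what remains.
With a = 0, by the same count on the reduced clause set, 3 assignments work.
(One model: a=F, b=F, c=T, d=F, e=F, f=T.)
Total: 0 + 3 = 3.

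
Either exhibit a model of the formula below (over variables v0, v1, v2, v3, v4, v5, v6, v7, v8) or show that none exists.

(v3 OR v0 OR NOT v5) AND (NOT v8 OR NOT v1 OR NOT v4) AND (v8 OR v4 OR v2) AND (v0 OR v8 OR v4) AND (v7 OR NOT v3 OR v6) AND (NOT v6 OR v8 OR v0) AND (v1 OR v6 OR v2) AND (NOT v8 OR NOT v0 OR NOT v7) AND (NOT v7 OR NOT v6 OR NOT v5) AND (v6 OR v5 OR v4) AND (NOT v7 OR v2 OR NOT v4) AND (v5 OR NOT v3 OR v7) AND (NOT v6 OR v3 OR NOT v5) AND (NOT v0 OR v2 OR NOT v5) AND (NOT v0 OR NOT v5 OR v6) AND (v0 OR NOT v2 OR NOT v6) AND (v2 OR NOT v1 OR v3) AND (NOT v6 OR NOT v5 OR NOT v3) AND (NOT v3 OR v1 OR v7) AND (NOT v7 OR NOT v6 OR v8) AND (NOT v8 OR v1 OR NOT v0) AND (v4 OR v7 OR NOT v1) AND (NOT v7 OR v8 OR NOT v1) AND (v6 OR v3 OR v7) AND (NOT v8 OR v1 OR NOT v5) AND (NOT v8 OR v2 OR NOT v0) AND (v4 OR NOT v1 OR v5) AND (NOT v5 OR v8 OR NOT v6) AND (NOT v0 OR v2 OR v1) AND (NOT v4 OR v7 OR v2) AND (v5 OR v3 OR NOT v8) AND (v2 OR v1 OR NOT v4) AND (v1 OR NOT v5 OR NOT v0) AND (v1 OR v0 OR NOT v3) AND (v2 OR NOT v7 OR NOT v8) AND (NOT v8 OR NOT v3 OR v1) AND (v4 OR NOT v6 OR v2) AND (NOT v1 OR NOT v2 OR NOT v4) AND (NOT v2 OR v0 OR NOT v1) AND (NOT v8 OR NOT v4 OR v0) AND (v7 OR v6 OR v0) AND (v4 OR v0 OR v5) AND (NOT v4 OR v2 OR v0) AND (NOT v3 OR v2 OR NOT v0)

Case v3 = true:
Case v7 = true:
Case v8 = false:
Unit clause (NOT v6) forces v6 = false.
Unit clause (NOT v1) forces v1 = false.
Unit clause (v2) forces v2 = true.
Unit clause (v0) forces v0 = true.
Unit clause (NOT v5) forces v5 = false.
Unit clause (v4) forces v4 = true.
This assignment satisfies each clause.

v0=true, v1=false, v2=true, v3=true, v4=true, v5=false, v6=false, v7=true, v8=false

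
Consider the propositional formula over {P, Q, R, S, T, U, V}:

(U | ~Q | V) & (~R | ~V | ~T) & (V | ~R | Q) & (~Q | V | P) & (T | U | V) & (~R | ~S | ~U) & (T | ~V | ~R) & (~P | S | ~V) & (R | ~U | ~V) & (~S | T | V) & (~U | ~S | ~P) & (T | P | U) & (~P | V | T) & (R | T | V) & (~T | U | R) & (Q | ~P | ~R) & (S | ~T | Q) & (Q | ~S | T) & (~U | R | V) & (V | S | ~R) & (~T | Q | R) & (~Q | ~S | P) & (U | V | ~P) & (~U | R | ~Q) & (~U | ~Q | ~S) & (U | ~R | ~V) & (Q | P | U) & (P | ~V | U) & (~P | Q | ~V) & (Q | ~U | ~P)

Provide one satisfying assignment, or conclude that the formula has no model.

P: 1, Q: 1, R: 0, S: 1, T: 0, U: 0, V: 1

Suppose U = 0.
Suppose Q = 1.
(V) alone gives V = 1.
(~R) alone gives R = 0.
(~T) alone gives T = 0.
(P) alone gives P = 1.
(S) alone gives S = 1.
All clauses are satisfied.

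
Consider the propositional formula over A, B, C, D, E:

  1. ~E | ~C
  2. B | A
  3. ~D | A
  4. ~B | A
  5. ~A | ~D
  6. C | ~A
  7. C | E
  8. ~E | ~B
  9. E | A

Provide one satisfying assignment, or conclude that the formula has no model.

A=1,  B=1,  C=1,  D=0,  E=0

Suppose E = 0.
Unit clause (C) forces C = 1.
Unit clause (A) forces A = 1.
Unit clause (~D) forces D = 0.
Every clause is now satisfied; B is unconstrained.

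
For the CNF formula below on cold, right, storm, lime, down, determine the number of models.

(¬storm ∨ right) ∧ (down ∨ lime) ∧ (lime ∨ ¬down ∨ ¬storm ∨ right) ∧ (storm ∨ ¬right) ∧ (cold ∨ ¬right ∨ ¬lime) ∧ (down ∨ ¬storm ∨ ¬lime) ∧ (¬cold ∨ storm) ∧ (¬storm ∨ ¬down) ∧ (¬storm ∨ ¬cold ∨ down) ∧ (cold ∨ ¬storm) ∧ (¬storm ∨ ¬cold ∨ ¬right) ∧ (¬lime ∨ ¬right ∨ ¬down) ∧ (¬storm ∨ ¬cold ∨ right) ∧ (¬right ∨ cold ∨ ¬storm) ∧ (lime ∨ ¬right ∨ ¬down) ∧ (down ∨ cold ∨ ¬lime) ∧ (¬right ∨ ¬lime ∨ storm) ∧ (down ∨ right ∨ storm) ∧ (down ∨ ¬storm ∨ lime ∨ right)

There are 2^5 = 32 truth assignments over (cold, right, storm, lime, down).
Split on lime. With lime = True, the clauses containing lime are satisfied and ¬lime drops from the rest; 1 of the 2^4 = 16 assignments to the other variables satisfy what remains.
With lime = False, by the same count on the reduced clause set, 1 assignment works.
(One model: cold=F, right=F, storm=F, lime=F, down=T.)
Total: 1 + 1 = 2.

2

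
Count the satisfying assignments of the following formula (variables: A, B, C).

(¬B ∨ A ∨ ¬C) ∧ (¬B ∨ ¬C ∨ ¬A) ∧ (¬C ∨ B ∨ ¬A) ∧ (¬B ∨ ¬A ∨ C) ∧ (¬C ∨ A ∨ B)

There are 2^3 = 8 truth assignments over (A, B, C).
Check each against the 5 clauses (columns in the order A, B, C):
  F F F  ✓ satisfies all
  F F T  ✗ fails (¬C ∨ A ∨ B)
  F T F  ✓ satisfies all
  F T T  ✗ fails (¬B ∨ A ∨ ¬C)
  T F F  ✓ satisfies all
  T F T  ✗ fails (¬C ∨ B ∨ ¬A)
  T T F  ✗ fails (¬B ∨ ¬A ∨ C)
  T T T  ✗ fails (¬B ∨ ¬C ∨ ¬A)
3 of the 8 rows are models.

3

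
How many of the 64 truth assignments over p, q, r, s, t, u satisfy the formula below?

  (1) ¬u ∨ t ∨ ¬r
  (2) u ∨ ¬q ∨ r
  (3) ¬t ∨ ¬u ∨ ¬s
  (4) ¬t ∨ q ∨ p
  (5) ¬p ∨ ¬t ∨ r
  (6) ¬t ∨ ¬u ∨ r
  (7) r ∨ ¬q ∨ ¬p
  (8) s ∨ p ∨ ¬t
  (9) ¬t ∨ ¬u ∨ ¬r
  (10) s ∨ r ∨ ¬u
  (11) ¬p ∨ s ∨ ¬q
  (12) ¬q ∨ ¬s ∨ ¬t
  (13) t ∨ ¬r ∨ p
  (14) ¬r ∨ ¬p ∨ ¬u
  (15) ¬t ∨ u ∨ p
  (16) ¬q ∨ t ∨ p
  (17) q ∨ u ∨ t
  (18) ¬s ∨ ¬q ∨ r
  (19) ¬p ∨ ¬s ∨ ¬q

There are 2^6 = 64 truth assignments over (p, q, r, s, t, u).
Split on r. With r = True, the clauses containing r are satisfied and ¬r drops from the rest; 2 of the 2^5 = 32 assignments to the other variables satisfy what remains.
With r = False, by the same count on the reduced clause set, 2 assignments work.
(One model: p=F, q=F, r=F, s=T, t=F, u=T.)
Total: 2 + 2 = 4.

4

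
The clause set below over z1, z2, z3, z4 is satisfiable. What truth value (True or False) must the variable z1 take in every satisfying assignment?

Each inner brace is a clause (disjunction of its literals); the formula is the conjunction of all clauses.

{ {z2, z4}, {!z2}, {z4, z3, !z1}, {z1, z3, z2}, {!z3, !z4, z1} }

True

Suppose z1 = false.
(!z2) alone gives z2 = false.
(z4) alone gives z4 = true.
(z3) alone gives z3 = true.
Now (!z3) is unsatisfied and unit — conflict.
So every satisfying assignment has z1 = True.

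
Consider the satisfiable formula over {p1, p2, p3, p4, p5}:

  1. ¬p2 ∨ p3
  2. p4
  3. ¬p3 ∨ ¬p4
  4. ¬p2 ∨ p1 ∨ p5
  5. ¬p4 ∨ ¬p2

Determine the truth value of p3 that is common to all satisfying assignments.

False

Suppose p3 = True.
The clause (p4) is unit, so p4 = True.
That conflicts with the unit clause (¬p4).
So every satisfying assignment has p3 = False.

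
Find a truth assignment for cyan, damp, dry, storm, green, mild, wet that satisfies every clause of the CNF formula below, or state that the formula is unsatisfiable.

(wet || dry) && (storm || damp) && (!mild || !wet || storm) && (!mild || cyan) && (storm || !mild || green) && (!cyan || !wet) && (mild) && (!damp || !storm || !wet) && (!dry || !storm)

Unit clause (mild) forces mild = true.
Unit clause (cyan) forces cyan = true.
Unit clause (!wet) forces wet = false.
Unit clause (dry) forces dry = true.
Unit clause (!storm) forces storm = false.
Unit clause (damp) forces damp = true.
Unit clause (green) forces green = true.
Every clause now holds.

cyan=true,  damp=true,  dry=true,  storm=false,  green=true,  mild=true,  wet=false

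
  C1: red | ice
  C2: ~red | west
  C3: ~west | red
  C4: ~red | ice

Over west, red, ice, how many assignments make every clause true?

2

There are 2^3 = 8 truth assignments over (west, red, ice).
Split on ice. With ice = 1, the clauses containing ice are satisfied and ~ice drops from the rest; 2 of the 2^2 = 4 assignments to the other variables satisfy what remains.
With ice = 0, by the same count on the reduced clause set, 0 assignments work.
(One model: west=F, red=F, ice=T.)
Total: 2 + 0 = 2.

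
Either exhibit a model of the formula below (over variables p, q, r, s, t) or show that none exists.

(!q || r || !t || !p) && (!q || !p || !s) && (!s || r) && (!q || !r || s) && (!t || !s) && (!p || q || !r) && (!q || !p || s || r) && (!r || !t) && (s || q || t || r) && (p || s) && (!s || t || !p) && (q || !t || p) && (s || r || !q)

p ↦ false,  q ↦ false,  r ↦ true,  s ↦ true,  t ↦ false

Try s = true.
Unit clause (r) forces r = true.
Unit clause (!t) forces t = false.
Unit clause (!p) forces p = false.
No clause remains; q is free.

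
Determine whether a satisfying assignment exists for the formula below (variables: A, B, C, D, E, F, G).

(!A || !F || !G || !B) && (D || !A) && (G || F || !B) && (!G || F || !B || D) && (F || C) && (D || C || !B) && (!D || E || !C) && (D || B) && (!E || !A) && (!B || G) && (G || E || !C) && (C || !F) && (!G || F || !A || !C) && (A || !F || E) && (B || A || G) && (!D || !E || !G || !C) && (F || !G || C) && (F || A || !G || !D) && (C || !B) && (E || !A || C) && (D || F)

Yes

Suppose D = false.
From the singleton clause (!A), A = false.
From the singleton clause (B), B = true.
From the singleton clause (C), C = true.
From the singleton clause (G), G = true.
From the singleton clause (F), F = true.
From the singleton clause (E), E = true.
All clauses are satisfied.
A satisfying assignment: A: false; B: true; C: true; D: false; E: true; F: true; G: true.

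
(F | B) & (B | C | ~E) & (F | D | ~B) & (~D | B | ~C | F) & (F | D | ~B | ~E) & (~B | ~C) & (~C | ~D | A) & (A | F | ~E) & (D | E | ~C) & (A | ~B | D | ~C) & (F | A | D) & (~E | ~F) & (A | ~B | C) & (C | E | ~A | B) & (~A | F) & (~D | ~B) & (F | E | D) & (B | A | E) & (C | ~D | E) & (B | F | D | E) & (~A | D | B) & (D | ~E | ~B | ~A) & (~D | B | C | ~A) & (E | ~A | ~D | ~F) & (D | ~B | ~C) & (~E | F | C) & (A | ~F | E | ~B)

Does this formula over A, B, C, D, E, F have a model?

Yes, satisfiable

Try F = 1.
From the singleton clause (~E), E = 0.
Try B = 1.
From the singleton clause (~C), C = 0.
From the singleton clause (A), A = 1.
From the singleton clause (~D), D = 0.
All clauses are satisfied.
A satisfying assignment: A: 1, B: 1, C: 0, D: 0, E: 0, F: 1.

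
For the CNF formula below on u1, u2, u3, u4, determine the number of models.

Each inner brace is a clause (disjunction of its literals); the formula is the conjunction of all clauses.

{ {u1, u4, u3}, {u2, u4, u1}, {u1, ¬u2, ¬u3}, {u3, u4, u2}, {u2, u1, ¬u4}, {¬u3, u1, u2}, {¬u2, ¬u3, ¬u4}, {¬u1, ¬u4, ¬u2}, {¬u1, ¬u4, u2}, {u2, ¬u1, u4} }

There are 2^4 = 16 truth assignments over (u1, u2, u3, u4).
Check each against the 10 clauses (columns in the order u1, u2, u3, u4):
  F F F F  ✗ fails (u1 ∨ u4 ∨ u3)
  F F F T  ✗ fails (u2 ∨ u1 ∨ ¬u4)
  F F T F  ✗ fails (u2 ∨ u4 ∨ u1)
  F F T T  ✗ fails (u2 ∨ u1 ∨ ¬u4)
  F T F F  ✗ fails (u1 ∨ u4 ∨ u3)
  F T F T  ✓ satisfies all
  F T T F  ✗ fails (u1 ∨ ¬u2 ∨ ¬u3)
  F T T T  ✗ fails (u1 ∨ ¬u2 ∨ ¬u3)
  T F F F  ✗ fails (u3 ∨ u4 ∨ u2)
  T F F T  ✗ fails (¬u1 ∨ ¬u4 ∨ u2)
  T F T F  ✗ fails (u2 ∨ ¬u1 ∨ u4)
  T F T T  ✗ fails (¬u1 ∨ ¬u4 ∨ u2)
  T T F F  ✓ satisfies all
  T T F T  ✗ fails (¬u1 ∨ ¬u4 ∨ ¬u2)
  T T T F  ✓ satisfies all
  T T T T  ✗ fails (¬u2 ∨ ¬u3 ∨ ¬u4)
3 of the 16 rows are models.

3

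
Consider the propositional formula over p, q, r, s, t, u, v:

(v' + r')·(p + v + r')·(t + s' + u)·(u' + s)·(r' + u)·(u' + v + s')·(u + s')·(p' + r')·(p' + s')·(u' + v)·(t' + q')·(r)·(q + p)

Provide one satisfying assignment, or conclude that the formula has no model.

(r) alone gives r = 1.
(v') alone gives v = 0.
(p) alone gives p = 1.
That conflicts with the unit clause (p').

UNSATISFIABLE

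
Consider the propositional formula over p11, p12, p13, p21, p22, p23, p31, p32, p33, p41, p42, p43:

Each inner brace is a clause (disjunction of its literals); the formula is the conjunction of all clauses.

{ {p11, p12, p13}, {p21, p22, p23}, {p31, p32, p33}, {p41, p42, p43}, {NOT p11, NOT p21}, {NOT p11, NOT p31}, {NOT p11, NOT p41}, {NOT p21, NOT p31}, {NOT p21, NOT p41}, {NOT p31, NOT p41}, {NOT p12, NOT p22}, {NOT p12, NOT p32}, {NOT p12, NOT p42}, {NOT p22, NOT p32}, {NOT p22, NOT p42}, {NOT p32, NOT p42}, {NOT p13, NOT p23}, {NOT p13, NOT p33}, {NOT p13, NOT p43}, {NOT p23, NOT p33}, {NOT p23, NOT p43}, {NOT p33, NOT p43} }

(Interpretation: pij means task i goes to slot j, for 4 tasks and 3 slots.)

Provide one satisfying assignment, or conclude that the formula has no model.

Suppose p11 = false.
Suppose p12 = true.
The clause (NOT p22) is unit, so p22 = false.
The clause (NOT p32) is unit, so p32 = false.
The clause (NOT p42) is unit, so p42 = false.
Suppose p21 = true.
The clause (NOT p31) is unit, so p31 = false.
The clause (p33) is unit, so p33 = true.
The clause (NOT p41) is unit, so p41 = false.
The clause (p43) is unit, so p43 = true.
Now (NOT p43) is unsatisfied and unit — conflict.
So p21 must be the other value — set p21 = false.
The clause (p23) is unit, so p23 = true.
The clause (NOT p13) is unit, so p13 = false.
The clause (NOT p33) is unit, so p33 = false.
The clause (p31) is unit, so p31 = true.
The clause (NOT p41) is unit, so p41 = false.
The clause (p43) is unit, so p43 = true.
Now (NOT p43) is unsatisfied and unit — conflict.
Either choice for p21 ends in contradiction.
So p12 must be the other value — set p12 = false.
The clause (p13) is unit, so p13 = true.
The clause (NOT p23) is unit, so p23 = false.
The clause (NOT p33) is unit, so p33 = false.
The clause (NOT p43) is unit, so p43 = false.
Suppose p21 = true.
The clause (NOT p31) is unit, so p31 = false.
The clause (p32) is unit, so p32 = true.
The clause (NOT p41) is unit, so p41 = false.
The clause (p42) is unit, so p42 = true.
Now (NOT p42) is unsatisfied and unit — conflict.
So p21 must be the other value — set p21 = false.
The clause (p22) is unit, so p22 = true.
The clause (NOT p32) is unit, so p32 = false.
The clause (p31) is unit, so p31 = true.
The clause (NOT p41) is unit, so p41 = false.
The clause (p42) is unit, so p42 = true.
Now (NOT p42) is unsatisfied and unit — conflict.
Either choice for p21 ends in contradiction.
Either choice for p12 ends in contradiction.
So p11 must be the other value — set p11 = true.
The clause (NOT p21) is unit, so p21 = false.
The clause (NOT p31) is unit, so p31 = false.
The clause (NOT p41) is unit, so p41 = false.
Suppose p22 = true.
The clause (NOT p12) is unit, so p12 = false.
The clause (NOT p32) is unit, so p32 = false.
The clause (p33) is unit, so p33 = true.
The clause (NOT p42) is unit, so p42 = false.
The clause (p43) is unit, so p43 = true.
Now (NOT p43) is unsatisfied and unit — conflict.
So p22 must be the other value — set p22 = false.
The clause (p23) is unit, so p23 = true.
The clause (NOT p13) is unit, so p13 = false.
The clause (NOT p33) is unit, so p33 = false.
The clause (p32) is unit, so p32 = true.
The clause (NOT p12) is unit, so p12 = false.
The clause (NOT p42) is unit, so p42 = false.
The clause (p43) is unit, so p43 = true.
Now (NOT p43) is unsatisfied and unit — conflict.
Either choice for p22 ends in contradiction.
Either choice for p11 ends in contradiction.

UNSATISFIABLE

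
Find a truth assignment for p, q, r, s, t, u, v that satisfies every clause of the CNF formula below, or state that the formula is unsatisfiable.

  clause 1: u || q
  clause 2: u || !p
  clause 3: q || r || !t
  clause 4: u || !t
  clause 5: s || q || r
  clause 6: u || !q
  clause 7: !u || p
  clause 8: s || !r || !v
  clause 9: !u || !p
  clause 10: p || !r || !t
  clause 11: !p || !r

Branch on u: set u = true.
(p) alone gives p = true.
Now (!p) is unsatisfied and unit — conflict.
Backtrack on u: now try u = false.
(q) alone gives q = true.
Now (!q) is unsatisfied and unit — conflict.
Either choice for u ends in contradiction.

UNSATISFIABLE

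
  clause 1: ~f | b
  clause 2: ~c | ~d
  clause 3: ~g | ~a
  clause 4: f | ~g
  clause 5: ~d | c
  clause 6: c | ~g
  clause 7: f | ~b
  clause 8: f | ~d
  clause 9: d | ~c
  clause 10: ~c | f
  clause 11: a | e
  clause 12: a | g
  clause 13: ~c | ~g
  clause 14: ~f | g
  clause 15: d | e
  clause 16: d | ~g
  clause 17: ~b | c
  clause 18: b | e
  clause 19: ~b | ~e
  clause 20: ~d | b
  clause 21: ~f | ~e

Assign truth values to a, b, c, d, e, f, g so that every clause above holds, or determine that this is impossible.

Suppose f = 0.
The clause (~g) is unit, so g = 0.
The clause (~b) is unit, so b = 0.
The clause (~d) is unit, so d = 0.
The clause (~c) is unit, so c = 0.
The clause (a) is unit, so a = 1.
The clause (e) is unit, so e = 1.
This assignment satisfies each clause.

a ↦ 1, b ↦ 0, c ↦ 0, d ↦ 0, e ↦ 1, f ↦ 0, g ↦ 0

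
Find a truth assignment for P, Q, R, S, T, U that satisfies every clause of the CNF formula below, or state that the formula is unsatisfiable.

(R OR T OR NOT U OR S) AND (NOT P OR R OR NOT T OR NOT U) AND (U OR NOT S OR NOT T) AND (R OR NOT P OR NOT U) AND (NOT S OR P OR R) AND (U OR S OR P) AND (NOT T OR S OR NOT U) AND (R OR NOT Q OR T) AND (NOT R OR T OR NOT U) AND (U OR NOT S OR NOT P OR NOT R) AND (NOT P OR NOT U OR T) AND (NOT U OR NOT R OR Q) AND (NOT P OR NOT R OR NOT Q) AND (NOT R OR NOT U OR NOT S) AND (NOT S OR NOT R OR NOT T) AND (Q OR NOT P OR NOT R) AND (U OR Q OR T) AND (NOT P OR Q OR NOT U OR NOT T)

P: false; Q: true; R: true; S: true; T: false; U: false

Case U = false:
Case S = true:
Unit clause (NOT T) forces T = false.
Unit clause (Q) forces Q = true.
Unit clause (R) forces R = true.
Unit clause (NOT P) forces P = false.
This assignment satisfies each clause.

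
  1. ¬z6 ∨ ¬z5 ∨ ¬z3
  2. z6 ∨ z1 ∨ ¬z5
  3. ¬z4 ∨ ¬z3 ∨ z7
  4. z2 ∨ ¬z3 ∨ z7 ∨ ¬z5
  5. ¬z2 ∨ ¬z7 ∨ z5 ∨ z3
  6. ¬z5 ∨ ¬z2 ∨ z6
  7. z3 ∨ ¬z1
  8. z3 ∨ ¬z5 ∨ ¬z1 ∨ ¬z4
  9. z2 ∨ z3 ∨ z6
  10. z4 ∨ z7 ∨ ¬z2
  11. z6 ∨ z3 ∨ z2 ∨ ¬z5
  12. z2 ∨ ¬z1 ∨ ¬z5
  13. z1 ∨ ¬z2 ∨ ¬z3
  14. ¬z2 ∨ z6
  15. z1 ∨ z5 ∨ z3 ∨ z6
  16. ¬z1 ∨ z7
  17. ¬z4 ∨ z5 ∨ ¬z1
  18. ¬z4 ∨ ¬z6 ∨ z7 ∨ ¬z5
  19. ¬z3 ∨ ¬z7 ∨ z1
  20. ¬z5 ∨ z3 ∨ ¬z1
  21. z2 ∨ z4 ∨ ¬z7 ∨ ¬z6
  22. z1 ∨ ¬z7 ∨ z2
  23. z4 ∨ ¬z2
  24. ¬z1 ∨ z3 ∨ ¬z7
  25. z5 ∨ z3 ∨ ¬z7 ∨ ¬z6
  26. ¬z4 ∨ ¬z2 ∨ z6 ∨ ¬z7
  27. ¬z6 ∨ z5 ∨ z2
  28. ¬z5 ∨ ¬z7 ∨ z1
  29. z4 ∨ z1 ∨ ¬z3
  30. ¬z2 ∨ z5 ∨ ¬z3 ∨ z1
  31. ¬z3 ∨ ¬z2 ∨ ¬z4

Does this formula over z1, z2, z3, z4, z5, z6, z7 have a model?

Suppose z3 = True.
Suppose z6 = False.
From the singleton clause (¬z2), z2 = False.
Suppose z1 = True.
From the singleton clause (¬z5), z5 = False.
From the singleton clause (z7), z7 = True.
From the singleton clause (¬z4), z4 = False.
Every clause now holds.
A satisfying assignment: z1=True, z2=False, z3=True, z4=False, z5=False, z6=False, z7=True.

Satisfiable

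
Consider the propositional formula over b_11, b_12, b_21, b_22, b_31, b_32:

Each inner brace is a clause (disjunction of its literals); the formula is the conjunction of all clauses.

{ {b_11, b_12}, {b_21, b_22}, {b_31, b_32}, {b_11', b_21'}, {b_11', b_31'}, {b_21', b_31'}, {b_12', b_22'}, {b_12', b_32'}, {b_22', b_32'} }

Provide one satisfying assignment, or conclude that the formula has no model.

Try b_11 = 1.
From the singleton clause (b_21'), b_21 = 0.
From the singleton clause (b_22), b_22 = 1.
From the singleton clause (b_31'), b_31 = 0.
From the singleton clause (b_32), b_32 = 1.
Now (b_32') is unsatisfied and unit — conflict.
Undo b_11 and try b_11 = 0.
From the singleton clause (b_12), b_12 = 1.
From the singleton clause (b_22'), b_22 = 0.
From the singleton clause (b_21), b_21 = 1.
From the singleton clause (b_31'), b_31 = 0.
From the singleton clause (b_32), b_32 = 1.
Now (b_32') is unsatisfied and unit — conflict.
Either choice for b_11 ends in contradiction.

UNSATISFIABLE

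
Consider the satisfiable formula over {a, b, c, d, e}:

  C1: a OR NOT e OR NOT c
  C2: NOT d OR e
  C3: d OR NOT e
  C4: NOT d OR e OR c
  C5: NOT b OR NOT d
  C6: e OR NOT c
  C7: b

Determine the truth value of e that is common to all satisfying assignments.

False

Suppose e = true.
Unit clause (d) forces d = true.
Unit clause (NOT b) forces b = false.
Now (b) is unsatisfied and unit — conflict.
So every satisfying assignment has e = False.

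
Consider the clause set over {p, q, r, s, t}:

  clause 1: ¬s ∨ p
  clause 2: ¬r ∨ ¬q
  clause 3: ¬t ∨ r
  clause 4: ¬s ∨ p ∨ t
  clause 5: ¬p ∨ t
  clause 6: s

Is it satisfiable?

The clause (s) is unit, so s = True.
The clause (p) is unit, so p = True.
The clause (t) is unit, so t = True.
The clause (r) is unit, so r = True.
The clause (¬q) is unit, so q = False.
All clauses are satisfied.
A satisfying assignment: p=True; q=False; r=True; s=True; t=True.

Satisfiable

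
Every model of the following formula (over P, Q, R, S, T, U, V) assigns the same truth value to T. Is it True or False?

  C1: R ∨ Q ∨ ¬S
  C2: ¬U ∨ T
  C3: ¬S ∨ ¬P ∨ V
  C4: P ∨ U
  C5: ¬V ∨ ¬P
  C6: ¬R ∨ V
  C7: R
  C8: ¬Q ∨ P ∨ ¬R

True

Suppose T = False.
(¬U) alone gives U = False.
(P) alone gives P = True.
(¬V) alone gives V = False.
(¬S) alone gives S = False.
(¬R) alone gives R = False.
But (R) is also a unit clause — contradiction.
So every satisfying assignment has T = True.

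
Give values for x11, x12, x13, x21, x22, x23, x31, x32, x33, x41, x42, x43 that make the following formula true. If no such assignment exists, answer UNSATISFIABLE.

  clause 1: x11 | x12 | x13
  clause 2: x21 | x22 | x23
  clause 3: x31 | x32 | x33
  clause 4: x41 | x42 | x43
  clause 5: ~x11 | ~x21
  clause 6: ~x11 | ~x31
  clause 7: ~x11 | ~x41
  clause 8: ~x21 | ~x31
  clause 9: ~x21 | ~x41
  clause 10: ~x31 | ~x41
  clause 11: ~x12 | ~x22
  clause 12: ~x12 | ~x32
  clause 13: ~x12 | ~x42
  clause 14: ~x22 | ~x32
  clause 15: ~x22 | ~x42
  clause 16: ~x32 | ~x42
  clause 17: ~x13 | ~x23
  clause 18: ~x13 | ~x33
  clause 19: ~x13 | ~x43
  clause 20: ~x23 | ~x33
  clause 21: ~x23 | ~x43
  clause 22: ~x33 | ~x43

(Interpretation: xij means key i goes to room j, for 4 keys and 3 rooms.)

Branch on x11: set x11 = 0.
Branch on x12: set x12 = 1.
(~x22) alone gives x22 = 0.
(~x32) alone gives x32 = 0.
(~x42) alone gives x42 = 0.
Branch on x21: set x21 = 1.
(~x31) alone gives x31 = 0.
(x33) alone gives x33 = 1.
(~x41) alone gives x41 = 0.
(x43) alone gives x43 = 1.
Now (~x43) is unsatisfied and unit — conflict.
So x21 must be the other value — set x21 = 0.
(x23) alone gives x23 = 1.
(~x13) alone gives x13 = 0.
(~x33) alone gives x33 = 0.
(x31) alone gives x31 = 1.
(~x41) alone gives x41 = 0.
(x43) alone gives x43 = 1.
Now (~x43) is unsatisfied and unit — conflict.
Both values of x21 lead to a conflict.
So x12 must be the other value — set x12 = 0.
(x13) alone gives x13 = 1.
(~x23) alone gives x23 = 0.
(~x33) alone gives x33 = 0.
(~x43) alone gives x43 = 0.
Branch on x21: set x21 = 1.
(~x31) alone gives x31 = 0.
(x32) alone gives x32 = 1.
(~x41) alone gives x41 = 0.
(x42) alone gives x42 = 1.
Now (~x42) is unsatisfied and unit — conflict.
So x21 must be the other value — set x21 = 0.
(x22) alone gives x22 = 1.
(~x32) alone gives x32 = 0.
(x31) alone gives x31 = 1.
(~x41) alone gives x41 = 0.
(x42) alone gives x42 = 1.
Now (~x42) is unsatisfied and unit — conflict.
Both values of x21 lead to a conflict.
Both values of x12 lead to a conflict.
So x11 must be the other value — set x11 = 1.
(~x21) alone gives x21 = 0.
(~x31) alone gives x31 = 0.
(~x41) alone gives x41 = 0.
Branch on x22: set x22 = 1.
(~x12) alone gives x12 = 0.
(~x32) alone gives x32 = 0.
(x33) alone gives x33 = 1.
(~x42) alone gives x42 = 0.
(x43) alone gives x43 = 1.
Now (~x43) is unsatisfied and unit — conflict.
So x22 must be the other value — set x22 = 0.
(x23) alone gives x23 = 1.
(~x13) alone gives x13 = 0.
(~x33) alone gives x33 = 0.
(x32) alone gives x32 = 1.
(~x12) alone gives x12 = 0.
(~x42) alone gives x42 = 0.
(x43) alone gives x43 = 1.
Now (~x43) is unsatisfied and unit — conflict.
Both values of x22 lead to a conflict.
Both values of x11 lead to a conflict.

UNSATISFIABLE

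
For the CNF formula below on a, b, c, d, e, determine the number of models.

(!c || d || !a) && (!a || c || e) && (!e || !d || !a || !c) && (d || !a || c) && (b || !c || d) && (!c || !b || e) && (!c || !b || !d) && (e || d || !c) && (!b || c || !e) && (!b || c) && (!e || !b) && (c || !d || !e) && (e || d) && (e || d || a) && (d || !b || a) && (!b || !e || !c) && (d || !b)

There are 2^5 = 32 truth assignments over (a, b, c, d, e).
Split on d. With d = true, the clauses containing d are satisfied and !d drops from the rest; 4 of the 2^4 = 16 assignments to the other variables satisfy what remains.
With d = false, by the same count on the reduced clause set, 1 assignment works.
(One model: a=F, b=F, c=F, d=F, e=T.)
Total: 4 + 1 = 5.

5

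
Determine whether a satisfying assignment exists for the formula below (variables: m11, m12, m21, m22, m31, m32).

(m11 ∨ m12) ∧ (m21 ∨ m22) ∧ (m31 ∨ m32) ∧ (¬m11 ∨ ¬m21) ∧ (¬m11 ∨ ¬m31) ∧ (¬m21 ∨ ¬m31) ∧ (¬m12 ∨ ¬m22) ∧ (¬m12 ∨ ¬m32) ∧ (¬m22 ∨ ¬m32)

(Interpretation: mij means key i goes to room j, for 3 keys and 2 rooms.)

No, unsatisfiable

Branch on m11: set m11 = True.
(¬m21) alone gives m21 = False.
(m22) alone gives m22 = True.
(¬m31) alone gives m31 = False.
(m32) alone gives m32 = True.
But (¬m32) is also a unit clause — contradiction.
So m11 must be the other value — set m11 = False.
(m12) alone gives m12 = True.
(¬m22) alone gives m22 = False.
(m21) alone gives m21 = True.
(¬m31) alone gives m31 = False.
(m32) alone gives m32 = True.
But (¬m32) is also a unit clause — contradiction.
Neither m11 = True nor m11 = False works.
No assignment satisfies every clause.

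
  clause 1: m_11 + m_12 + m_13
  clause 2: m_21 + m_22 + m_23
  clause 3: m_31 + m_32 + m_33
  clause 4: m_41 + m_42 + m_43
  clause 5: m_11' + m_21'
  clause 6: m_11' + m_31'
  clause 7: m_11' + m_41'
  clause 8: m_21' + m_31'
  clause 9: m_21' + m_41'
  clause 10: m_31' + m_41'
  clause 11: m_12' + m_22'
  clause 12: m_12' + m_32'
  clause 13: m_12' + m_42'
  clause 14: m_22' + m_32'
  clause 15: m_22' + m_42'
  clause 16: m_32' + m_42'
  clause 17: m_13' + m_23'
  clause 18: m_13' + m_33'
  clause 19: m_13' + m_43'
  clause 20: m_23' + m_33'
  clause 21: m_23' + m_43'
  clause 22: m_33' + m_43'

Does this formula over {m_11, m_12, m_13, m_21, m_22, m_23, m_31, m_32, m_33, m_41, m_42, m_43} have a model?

No

Try m_11 = 0.
Try m_12 = 1.
Unit clause (m_22') forces m_22 = 0.
Unit clause (m_32') forces m_32 = 0.
Unit clause (m_42') forces m_42 = 0.
Try m_21 = 1.
Unit clause (m_31') forces m_31 = 0.
Unit clause (m_33) forces m_33 = 1.
Unit clause (m_41') forces m_41 = 0.
Unit clause (m_43) forces m_43 = 1.
That conflicts with the unit clause (m_43').
So m_21 must be the other value — set m_21 = 0.
Unit clause (m_23) forces m_23 = 1.
Unit clause (m_13') forces m_13 = 0.
Unit clause (m_33') forces m_33 = 0.
Unit clause (m_31) forces m_31 = 1.
Unit clause (m_41') forces m_41 = 0.
Unit clause (m_43) forces m_43 = 1.
That conflicts with the unit clause (m_43').
Both values of m_21 lead to a conflict.
So m_12 must be the other value — set m_12 = 0.
Unit clause (m_13) forces m_13 = 1.
Unit clause (m_23') forces m_23 = 0.
Unit clause (m_33') forces m_33 = 0.
Unit clause (m_43') forces m_43 = 0.
Try m_21 = 1.
Unit clause (m_31') forces m_31 = 0.
Unit clause (m_32) forces m_32 = 1.
Unit clause (m_41') forces m_41 = 0.
Unit clause (m_42) forces m_42 = 1.
That conflicts with the unit clause (m_42').
So m_21 must be the other value — set m_21 = 0.
Unit clause (m_22) forces m_22 = 1.
Unit clause (m_32') forces m_32 = 0.
Unit clause (m_31) forces m_31 = 1.
Unit clause (m_41') forces m_41 = 0.
Unit clause (m_42) forces m_42 = 1.
That conflicts with the unit clause (m_42').
Both values of m_21 lead to a conflict.
Both values of m_12 lead to a conflict.
So m_11 must be the other value — set m_11 = 1.
Unit clause (m_21') forces m_21 = 0.
Unit clause (m_31') forces m_31 = 0.
Unit clause (m_41') forces m_41 = 0.
Try m_22 = 1.
Unit clause (m_12') forces m_12 = 0.
Unit clause (m_32') forces m_32 = 0.
Unit clause (m_33) forces m_33 = 1.
Unit clause (m_42') forces m_42 = 0.
Unit clause (m_43) forces m_43 = 1.
That conflicts with the unit clause (m_43').
So m_22 must be the other value — set m_22 = 0.
Unit clause (m_23) forces m_23 = 1.
Unit clause (m_13') forces m_13 = 0.
Unit clause (m_33') forces m_33 = 0.
Unit clause (m_32) forces m_32 = 1.
Unit clause (m_12') forces m_12 = 0.
Unit clause (m_42') forces m_42 = 0.
Unit clause (m_43) forces m_43 = 1.
That conflicts with the unit clause (m_43').
Both values of m_22 lead to a conflict.
Both values of m_11 lead to a conflict.
No assignment satisfies every clause.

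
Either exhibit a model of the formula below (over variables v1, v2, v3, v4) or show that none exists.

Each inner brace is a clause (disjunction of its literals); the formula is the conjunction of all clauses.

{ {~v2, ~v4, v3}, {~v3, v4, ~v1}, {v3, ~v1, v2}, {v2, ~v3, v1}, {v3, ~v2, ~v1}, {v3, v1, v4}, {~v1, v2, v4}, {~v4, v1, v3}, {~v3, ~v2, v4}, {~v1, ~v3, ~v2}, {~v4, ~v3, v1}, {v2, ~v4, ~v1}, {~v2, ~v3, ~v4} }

Case v2 = 0:
Case v3 = 1:
(v1) alone gives v1 = 1.
(v4) alone gives v4 = 1.
That conflicts with the unit clause (~v4).
Backtrack on v3: now try v3 = 0.
(~v1) alone gives v1 = 0.
(v4) alone gives v4 = 1.
That conflicts with the unit clause (~v4).
Both values of v3 lead to a conflict.
Backtrack on v2: now try v2 = 1.
Case v4 = 0:
(~v3) alone gives v3 = 0.
(~v1) alone gives v1 = 0.
That conflicts with the unit clause (v1).
Backtrack on v4: now try v4 = 1.
(v3) alone gives v3 = 1.
That conflicts with the unit clause (~v3).
Both values of v4 lead to a conflict.
Both values of v2 lead to a conflict.

UNSATISFIABLE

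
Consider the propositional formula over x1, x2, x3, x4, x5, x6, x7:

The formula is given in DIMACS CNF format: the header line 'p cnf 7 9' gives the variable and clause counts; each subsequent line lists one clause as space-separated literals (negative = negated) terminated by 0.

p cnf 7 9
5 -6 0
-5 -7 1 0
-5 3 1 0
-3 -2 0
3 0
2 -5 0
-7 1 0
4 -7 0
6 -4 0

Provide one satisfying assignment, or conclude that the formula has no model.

x1=False; x2=False; x3=True; x4=False; x5=False; x6=False; x7=False

The clause (x3) is unit, so x3 = True.
The clause (¬x2) is unit, so x2 = False.
The clause (¬x5) is unit, so x5 = False.
The clause (¬x6) is unit, so x6 = False.
The clause (¬x4) is unit, so x4 = False.
The clause (¬x7) is unit, so x7 = False.
All clauses hold; x1 can take either value.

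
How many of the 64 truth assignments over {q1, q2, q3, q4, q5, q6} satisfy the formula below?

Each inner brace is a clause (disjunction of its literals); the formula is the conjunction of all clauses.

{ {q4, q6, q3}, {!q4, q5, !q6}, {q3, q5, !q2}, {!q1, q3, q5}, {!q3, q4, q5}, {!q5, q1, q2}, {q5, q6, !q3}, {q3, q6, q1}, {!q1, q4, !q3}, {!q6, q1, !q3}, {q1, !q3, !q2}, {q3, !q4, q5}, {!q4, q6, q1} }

There are 2^6 = 64 truth assignments over (q1, q2, q3, q4, q5, q6).
Split on q1. With q1 = true, the clauses containing q1 are satisfied and !q1 drops from the rest; 10 of the 2^5 = 32 assignments to the other variables satisfy what remains.
With q1 = false, by the same count on the reduced clause set, 3 assignments work.
Total: 10 + 3 = 13.

13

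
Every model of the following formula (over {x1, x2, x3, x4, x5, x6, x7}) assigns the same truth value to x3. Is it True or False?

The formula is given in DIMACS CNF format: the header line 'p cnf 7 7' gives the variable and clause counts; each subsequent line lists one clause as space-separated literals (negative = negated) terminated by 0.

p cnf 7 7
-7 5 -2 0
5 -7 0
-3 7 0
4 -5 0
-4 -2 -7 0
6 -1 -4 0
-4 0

False

Suppose x3 = True.
The clause (x7) is unit, so x7 = True.
The clause (x5) is unit, so x5 = True.
The clause (x4) is unit, so x4 = True.
But (¬x4) is also a unit clause — contradiction.
So every satisfying assignment has x3 = False.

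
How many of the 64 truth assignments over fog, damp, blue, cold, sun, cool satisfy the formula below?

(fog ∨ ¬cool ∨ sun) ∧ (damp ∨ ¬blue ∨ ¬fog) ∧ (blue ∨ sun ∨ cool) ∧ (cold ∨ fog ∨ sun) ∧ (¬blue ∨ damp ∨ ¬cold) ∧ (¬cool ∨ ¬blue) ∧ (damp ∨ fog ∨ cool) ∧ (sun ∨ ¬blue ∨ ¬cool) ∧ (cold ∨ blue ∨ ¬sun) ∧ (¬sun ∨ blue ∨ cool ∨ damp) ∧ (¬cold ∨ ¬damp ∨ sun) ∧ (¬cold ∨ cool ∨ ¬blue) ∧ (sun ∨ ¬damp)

10

There are 2^6 = 64 truth assignments over (fog, damp, blue, cold, sun, cool).
Split on damp. With damp = True, the clauses containing damp are satisfied and ¬damp drops from the rest; 6 of the 2^5 = 32 assignments to the other variables satisfy what remains.
With damp = False, by the same count on the reduced clause set, 4 assignments work.
(One model: fog=F, damp=F, blue=F, cold=T, sun=T, cool=T.)
Total: 6 + 4 = 10.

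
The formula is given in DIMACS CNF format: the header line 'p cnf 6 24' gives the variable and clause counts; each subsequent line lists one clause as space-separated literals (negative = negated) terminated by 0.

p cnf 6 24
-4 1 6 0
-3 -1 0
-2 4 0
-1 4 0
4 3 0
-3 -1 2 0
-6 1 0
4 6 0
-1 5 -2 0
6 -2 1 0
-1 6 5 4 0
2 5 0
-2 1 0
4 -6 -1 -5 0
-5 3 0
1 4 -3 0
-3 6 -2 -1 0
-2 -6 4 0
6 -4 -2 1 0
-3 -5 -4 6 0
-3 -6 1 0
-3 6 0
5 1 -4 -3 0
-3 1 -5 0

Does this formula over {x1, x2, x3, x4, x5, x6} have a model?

Case x3 = False:
From the singleton clause (x4), x4 = True.
From the singleton clause (¬x5), x5 = False.
From the singleton clause (x2), x2 = True.
From the singleton clause (¬x1), x1 = False.
Now (x1) is unsatisfied and unit — conflict.
That branch fails; take x3 = True instead.
From the singleton clause (¬x1), x1 = False.
From the singleton clause (¬x6), x6 = False.
Now (x6) is unsatisfied and unit — conflict.
Either choice for x3 ends in contradiction.
No assignment satisfies every clause.

Unsatisfiable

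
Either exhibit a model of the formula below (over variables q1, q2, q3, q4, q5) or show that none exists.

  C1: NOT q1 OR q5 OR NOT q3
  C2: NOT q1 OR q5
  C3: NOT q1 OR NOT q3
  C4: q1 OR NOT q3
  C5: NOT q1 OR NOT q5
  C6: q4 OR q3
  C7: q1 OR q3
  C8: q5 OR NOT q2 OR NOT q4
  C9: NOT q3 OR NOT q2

UNSATISFIABLE

Try q1 = false.
From the singleton clause (NOT q3), q3 = false.
Now (q3) is unsatisfied and unit — conflict.
Undo q1 and try q1 = true.
From the singleton clause (q5), q5 = true.
Now (NOT q5) is unsatisfied and unit — conflict.
Both values of q1 lead to a conflict.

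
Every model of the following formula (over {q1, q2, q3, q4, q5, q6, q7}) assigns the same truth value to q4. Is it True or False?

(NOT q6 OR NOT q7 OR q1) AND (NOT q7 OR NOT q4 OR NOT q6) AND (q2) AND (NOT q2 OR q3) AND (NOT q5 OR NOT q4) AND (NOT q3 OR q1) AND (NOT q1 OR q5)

Suppose q4 = true.
The clause (q2) is unit, so q2 = true.
The clause (q3) is unit, so q3 = true.
The clause (NOT q5) is unit, so q5 = false.
The clause (q1) is unit, so q1 = true.
But (NOT q1) is also a unit clause — contradiction.
So every satisfying assignment has q4 = False.

False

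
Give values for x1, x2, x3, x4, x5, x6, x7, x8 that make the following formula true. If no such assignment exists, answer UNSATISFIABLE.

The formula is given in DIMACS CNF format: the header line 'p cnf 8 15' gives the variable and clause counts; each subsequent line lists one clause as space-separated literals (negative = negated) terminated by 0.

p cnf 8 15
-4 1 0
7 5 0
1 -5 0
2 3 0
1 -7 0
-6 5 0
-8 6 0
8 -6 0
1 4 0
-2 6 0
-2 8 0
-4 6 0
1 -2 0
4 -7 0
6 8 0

x1: True,  x2: True,  x3: False,  x4: True,  x5: True,  x6: True,  x7: True,  x8: True

Branch on x4: set x4 = True.
From the singleton clause (x1), x1 = True.
From the singleton clause (x6), x6 = True.
From the singleton clause (x5), x5 = True.
From the singleton clause (x8), x8 = True.
Branch on x2: set x2 = True.
Every clause is now satisfied; x3, x7 are unconstrained.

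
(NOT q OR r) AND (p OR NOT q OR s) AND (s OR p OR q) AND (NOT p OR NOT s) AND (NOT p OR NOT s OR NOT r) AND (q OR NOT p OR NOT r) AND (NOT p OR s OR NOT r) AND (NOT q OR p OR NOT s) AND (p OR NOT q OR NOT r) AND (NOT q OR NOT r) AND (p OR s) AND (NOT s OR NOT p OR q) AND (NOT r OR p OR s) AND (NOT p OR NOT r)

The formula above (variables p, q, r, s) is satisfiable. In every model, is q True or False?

False

Suppose q = true.
The clause (r) is unit, so r = true.
But (NOT r) is also a unit clause — contradiction.
So every satisfying assignment has q = False.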